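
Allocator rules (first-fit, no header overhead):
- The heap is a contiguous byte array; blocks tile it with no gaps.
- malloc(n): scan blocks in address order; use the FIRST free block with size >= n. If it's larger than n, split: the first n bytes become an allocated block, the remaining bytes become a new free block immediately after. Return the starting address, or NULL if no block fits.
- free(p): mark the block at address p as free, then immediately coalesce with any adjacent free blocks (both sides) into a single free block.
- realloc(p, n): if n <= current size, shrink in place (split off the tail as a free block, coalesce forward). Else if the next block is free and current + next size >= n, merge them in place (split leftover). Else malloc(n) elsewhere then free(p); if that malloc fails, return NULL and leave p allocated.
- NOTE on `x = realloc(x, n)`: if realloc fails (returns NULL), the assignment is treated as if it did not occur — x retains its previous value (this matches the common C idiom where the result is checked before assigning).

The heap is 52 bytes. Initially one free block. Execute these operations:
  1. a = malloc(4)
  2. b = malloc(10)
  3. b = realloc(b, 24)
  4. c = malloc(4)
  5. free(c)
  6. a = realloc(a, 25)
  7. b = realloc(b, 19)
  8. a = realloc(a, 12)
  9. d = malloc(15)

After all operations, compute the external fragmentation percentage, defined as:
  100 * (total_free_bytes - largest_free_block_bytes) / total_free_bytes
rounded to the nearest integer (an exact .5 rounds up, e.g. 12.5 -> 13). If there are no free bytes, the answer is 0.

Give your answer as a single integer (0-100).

Op 1: a = malloc(4) -> a = 0; heap: [0-3 ALLOC][4-51 FREE]
Op 2: b = malloc(10) -> b = 4; heap: [0-3 ALLOC][4-13 ALLOC][14-51 FREE]
Op 3: b = realloc(b, 24) -> b = 4; heap: [0-3 ALLOC][4-27 ALLOC][28-51 FREE]
Op 4: c = malloc(4) -> c = 28; heap: [0-3 ALLOC][4-27 ALLOC][28-31 ALLOC][32-51 FREE]
Op 5: free(c) -> (freed c); heap: [0-3 ALLOC][4-27 ALLOC][28-51 FREE]
Op 6: a = realloc(a, 25) -> NULL (a unchanged); heap: [0-3 ALLOC][4-27 ALLOC][28-51 FREE]
Op 7: b = realloc(b, 19) -> b = 4; heap: [0-3 ALLOC][4-22 ALLOC][23-51 FREE]
Op 8: a = realloc(a, 12) -> a = 23; heap: [0-3 FREE][4-22 ALLOC][23-34 ALLOC][35-51 FREE]
Op 9: d = malloc(15) -> d = 35; heap: [0-3 FREE][4-22 ALLOC][23-34 ALLOC][35-49 ALLOC][50-51 FREE]
Free blocks: [4 2] total_free=6 largest=4 -> 100*(6-4)/6 = 200/6 ≈ 33.333 -> rounds to 33

Answer: 33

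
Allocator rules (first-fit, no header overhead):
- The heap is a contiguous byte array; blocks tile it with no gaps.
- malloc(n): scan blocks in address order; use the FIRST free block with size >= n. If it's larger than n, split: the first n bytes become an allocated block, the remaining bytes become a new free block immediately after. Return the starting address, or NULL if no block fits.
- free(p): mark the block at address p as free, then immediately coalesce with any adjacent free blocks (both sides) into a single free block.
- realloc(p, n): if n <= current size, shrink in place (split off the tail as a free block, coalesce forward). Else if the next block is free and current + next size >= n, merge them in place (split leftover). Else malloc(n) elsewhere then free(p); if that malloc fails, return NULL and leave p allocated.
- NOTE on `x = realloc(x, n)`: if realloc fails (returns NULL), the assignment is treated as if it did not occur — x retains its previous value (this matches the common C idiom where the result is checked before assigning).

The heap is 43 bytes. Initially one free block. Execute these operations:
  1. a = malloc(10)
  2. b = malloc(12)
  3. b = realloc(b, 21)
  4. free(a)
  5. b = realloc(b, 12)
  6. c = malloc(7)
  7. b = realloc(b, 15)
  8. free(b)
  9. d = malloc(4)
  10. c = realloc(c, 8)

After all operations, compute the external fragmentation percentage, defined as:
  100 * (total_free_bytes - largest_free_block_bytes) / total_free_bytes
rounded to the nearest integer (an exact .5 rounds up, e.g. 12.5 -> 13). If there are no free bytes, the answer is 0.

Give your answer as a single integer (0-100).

Answer: 23

Derivation:
Op 1: a = malloc(10) -> a = 0; heap: [0-9 ALLOC][10-42 FREE]
Op 2: b = malloc(12) -> b = 10; heap: [0-9 ALLOC][10-21 ALLOC][22-42 FREE]
Op 3: b = realloc(b, 21) -> b = 10; heap: [0-9 ALLOC][10-30 ALLOC][31-42 FREE]
Op 4: free(a) -> (freed a); heap: [0-9 FREE][10-30 ALLOC][31-42 FREE]
Op 5: b = realloc(b, 12) -> b = 10; heap: [0-9 FREE][10-21 ALLOC][22-42 FREE]
Op 6: c = malloc(7) -> c = 0; heap: [0-6 ALLOC][7-9 FREE][10-21 ALLOC][22-42 FREE]
Op 7: b = realloc(b, 15) -> b = 10; heap: [0-6 ALLOC][7-9 FREE][10-24 ALLOC][25-42 FREE]
Op 8: free(b) -> (freed b); heap: [0-6 ALLOC][7-42 FREE]
Op 9: d = malloc(4) -> d = 7; heap: [0-6 ALLOC][7-10 ALLOC][11-42 FREE]
Op 10: c = realloc(c, 8) -> c = 11; heap: [0-6 FREE][7-10 ALLOC][11-18 ALLOC][19-42 FREE]
Free blocks: [7 24] total_free=31 largest=24 -> 100*(31-24)/31 = 700/31 ≈ 22.581 -> rounds to 23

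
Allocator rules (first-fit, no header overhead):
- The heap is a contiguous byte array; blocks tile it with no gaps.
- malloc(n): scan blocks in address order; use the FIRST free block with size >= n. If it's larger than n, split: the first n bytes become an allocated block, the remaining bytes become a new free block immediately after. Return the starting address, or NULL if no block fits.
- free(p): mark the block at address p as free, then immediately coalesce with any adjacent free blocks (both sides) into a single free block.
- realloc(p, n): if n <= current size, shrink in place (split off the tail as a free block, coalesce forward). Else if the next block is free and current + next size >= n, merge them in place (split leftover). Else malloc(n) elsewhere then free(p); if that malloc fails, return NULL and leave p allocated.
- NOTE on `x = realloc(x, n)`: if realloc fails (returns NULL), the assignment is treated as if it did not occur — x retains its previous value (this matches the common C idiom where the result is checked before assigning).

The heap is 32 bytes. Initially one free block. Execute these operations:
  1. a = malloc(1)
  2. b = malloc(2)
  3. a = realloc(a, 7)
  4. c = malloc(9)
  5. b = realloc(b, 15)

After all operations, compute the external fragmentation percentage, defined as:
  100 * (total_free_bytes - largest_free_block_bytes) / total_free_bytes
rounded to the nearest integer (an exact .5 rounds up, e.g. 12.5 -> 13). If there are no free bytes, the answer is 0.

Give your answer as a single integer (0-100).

Op 1: a = malloc(1) -> a = 0; heap: [0-0 ALLOC][1-31 FREE]
Op 2: b = malloc(2) -> b = 1; heap: [0-0 ALLOC][1-2 ALLOC][3-31 FREE]
Op 3: a = realloc(a, 7) -> a = 3; heap: [0-0 FREE][1-2 ALLOC][3-9 ALLOC][10-31 FREE]
Op 4: c = malloc(9) -> c = 10; heap: [0-0 FREE][1-2 ALLOC][3-9 ALLOC][10-18 ALLOC][19-31 FREE]
Op 5: b = realloc(b, 15) -> NULL (b unchanged); heap: [0-0 FREE][1-2 ALLOC][3-9 ALLOC][10-18 ALLOC][19-31 FREE]
Free blocks: [1 13] total_free=14 largest=13 -> 100*(14-13)/14 = 100/14 ≈ 7.143 -> rounds to 7

Answer: 7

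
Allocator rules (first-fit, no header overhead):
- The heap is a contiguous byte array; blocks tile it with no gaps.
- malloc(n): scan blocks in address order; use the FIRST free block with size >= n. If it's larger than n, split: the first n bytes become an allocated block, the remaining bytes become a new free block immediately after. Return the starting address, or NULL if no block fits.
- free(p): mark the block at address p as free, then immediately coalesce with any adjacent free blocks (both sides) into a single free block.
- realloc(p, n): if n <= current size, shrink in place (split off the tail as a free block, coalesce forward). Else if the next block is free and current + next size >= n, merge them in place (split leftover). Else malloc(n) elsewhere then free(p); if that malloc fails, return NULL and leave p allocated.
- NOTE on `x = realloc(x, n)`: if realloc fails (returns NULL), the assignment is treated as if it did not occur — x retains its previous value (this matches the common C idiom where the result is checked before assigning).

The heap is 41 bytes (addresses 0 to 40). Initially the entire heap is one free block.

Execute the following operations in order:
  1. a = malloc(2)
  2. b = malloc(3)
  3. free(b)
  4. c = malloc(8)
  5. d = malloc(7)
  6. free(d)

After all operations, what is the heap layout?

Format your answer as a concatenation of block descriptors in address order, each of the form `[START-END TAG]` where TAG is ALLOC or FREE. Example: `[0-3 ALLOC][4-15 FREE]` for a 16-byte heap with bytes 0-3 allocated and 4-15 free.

Op 1: a = malloc(2) -> a = 0; heap: [0-1 ALLOC][2-40 FREE]
Op 2: b = malloc(3) -> b = 2; heap: [0-1 ALLOC][2-4 ALLOC][5-40 FREE]
Op 3: free(b) -> (freed b); heap: [0-1 ALLOC][2-40 FREE]
Op 4: c = malloc(8) -> c = 2; heap: [0-1 ALLOC][2-9 ALLOC][10-40 FREE]
Op 5: d = malloc(7) -> d = 10; heap: [0-1 ALLOC][2-9 ALLOC][10-16 ALLOC][17-40 FREE]
Op 6: free(d) -> (freed d); heap: [0-1 ALLOC][2-9 ALLOC][10-40 FREE]

Answer: [0-1 ALLOC][2-9 ALLOC][10-40 FREE]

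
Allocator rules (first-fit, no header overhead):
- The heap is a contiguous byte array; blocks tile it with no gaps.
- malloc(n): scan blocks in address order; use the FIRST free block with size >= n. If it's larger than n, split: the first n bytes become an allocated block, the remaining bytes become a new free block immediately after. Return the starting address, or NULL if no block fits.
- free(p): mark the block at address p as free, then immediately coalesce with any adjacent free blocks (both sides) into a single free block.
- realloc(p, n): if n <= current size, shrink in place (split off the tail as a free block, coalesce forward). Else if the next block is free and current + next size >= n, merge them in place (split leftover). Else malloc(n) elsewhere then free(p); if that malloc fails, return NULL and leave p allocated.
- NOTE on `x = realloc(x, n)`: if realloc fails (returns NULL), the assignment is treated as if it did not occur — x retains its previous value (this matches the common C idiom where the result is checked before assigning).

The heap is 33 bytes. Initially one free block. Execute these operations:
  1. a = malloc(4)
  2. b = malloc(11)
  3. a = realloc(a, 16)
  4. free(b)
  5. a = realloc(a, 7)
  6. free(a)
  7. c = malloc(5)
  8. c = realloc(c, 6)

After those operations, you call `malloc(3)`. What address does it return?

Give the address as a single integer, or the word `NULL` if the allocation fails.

Op 1: a = malloc(4) -> a = 0; heap: [0-3 ALLOC][4-32 FREE]
Op 2: b = malloc(11) -> b = 4; heap: [0-3 ALLOC][4-14 ALLOC][15-32 FREE]
Op 3: a = realloc(a, 16) -> a = 15; heap: [0-3 FREE][4-14 ALLOC][15-30 ALLOC][31-32 FREE]
Op 4: free(b) -> (freed b); heap: [0-14 FREE][15-30 ALLOC][31-32 FREE]
Op 5: a = realloc(a, 7) -> a = 15; heap: [0-14 FREE][15-21 ALLOC][22-32 FREE]
Op 6: free(a) -> (freed a); heap: [0-32 FREE]
Op 7: c = malloc(5) -> c = 0; heap: [0-4 ALLOC][5-32 FREE]
Op 8: c = realloc(c, 6) -> c = 0; heap: [0-5 ALLOC][6-32 FREE]
malloc(3): first-fit scan over [0-5 ALLOC][6-32 FREE] -> 6

Answer: 6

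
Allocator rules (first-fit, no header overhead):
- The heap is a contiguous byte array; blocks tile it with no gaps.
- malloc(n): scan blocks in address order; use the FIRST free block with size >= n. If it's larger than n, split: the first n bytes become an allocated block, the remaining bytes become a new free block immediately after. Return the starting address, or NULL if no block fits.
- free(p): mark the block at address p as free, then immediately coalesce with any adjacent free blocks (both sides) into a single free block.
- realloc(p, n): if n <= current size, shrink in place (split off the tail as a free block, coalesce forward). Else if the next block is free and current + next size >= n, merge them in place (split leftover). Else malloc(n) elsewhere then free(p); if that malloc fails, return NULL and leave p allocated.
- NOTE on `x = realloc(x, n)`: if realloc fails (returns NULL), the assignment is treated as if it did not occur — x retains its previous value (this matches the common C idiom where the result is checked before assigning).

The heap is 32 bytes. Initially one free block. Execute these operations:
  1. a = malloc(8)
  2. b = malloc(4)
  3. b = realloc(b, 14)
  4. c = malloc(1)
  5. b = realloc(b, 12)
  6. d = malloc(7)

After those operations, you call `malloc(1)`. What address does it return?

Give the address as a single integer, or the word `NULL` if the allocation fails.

Op 1: a = malloc(8) -> a = 0; heap: [0-7 ALLOC][8-31 FREE]
Op 2: b = malloc(4) -> b = 8; heap: [0-7 ALLOC][8-11 ALLOC][12-31 FREE]
Op 3: b = realloc(b, 14) -> b = 8; heap: [0-7 ALLOC][8-21 ALLOC][22-31 FREE]
Op 4: c = malloc(1) -> c = 22; heap: [0-7 ALLOC][8-21 ALLOC][22-22 ALLOC][23-31 FREE]
Op 5: b = realloc(b, 12) -> b = 8; heap: [0-7 ALLOC][8-19 ALLOC][20-21 FREE][22-22 ALLOC][23-31 FREE]
Op 6: d = malloc(7) -> d = 23; heap: [0-7 ALLOC][8-19 ALLOC][20-21 FREE][22-22 ALLOC][23-29 ALLOC][30-31 FREE]
malloc(1): first-fit scan over [0-7 ALLOC][8-19 ALLOC][20-21 FREE][22-22 ALLOC][23-29 ALLOC][30-31 FREE] -> 20

Answer: 20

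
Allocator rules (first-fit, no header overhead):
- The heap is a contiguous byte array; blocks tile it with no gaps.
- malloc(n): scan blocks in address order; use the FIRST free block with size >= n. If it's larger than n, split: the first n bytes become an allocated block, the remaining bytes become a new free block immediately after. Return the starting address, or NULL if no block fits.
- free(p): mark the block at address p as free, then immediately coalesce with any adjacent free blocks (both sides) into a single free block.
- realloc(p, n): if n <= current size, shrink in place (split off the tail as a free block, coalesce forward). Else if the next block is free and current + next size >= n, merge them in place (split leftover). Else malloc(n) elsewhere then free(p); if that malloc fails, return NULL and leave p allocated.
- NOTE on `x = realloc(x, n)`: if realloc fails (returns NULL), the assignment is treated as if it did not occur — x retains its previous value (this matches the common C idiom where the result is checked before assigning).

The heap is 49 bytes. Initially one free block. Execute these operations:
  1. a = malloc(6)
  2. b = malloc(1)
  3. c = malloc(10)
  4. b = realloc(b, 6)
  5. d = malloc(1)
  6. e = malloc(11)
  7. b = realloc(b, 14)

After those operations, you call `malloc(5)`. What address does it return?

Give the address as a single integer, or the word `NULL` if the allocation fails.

Answer: 17

Derivation:
Op 1: a = malloc(6) -> a = 0; heap: [0-5 ALLOC][6-48 FREE]
Op 2: b = malloc(1) -> b = 6; heap: [0-5 ALLOC][6-6 ALLOC][7-48 FREE]
Op 3: c = malloc(10) -> c = 7; heap: [0-5 ALLOC][6-6 ALLOC][7-16 ALLOC][17-48 FREE]
Op 4: b = realloc(b, 6) -> b = 17; heap: [0-5 ALLOC][6-6 FREE][7-16 ALLOC][17-22 ALLOC][23-48 FREE]
Op 5: d = malloc(1) -> d = 6; heap: [0-5 ALLOC][6-6 ALLOC][7-16 ALLOC][17-22 ALLOC][23-48 FREE]
Op 6: e = malloc(11) -> e = 23; heap: [0-5 ALLOC][6-6 ALLOC][7-16 ALLOC][17-22 ALLOC][23-33 ALLOC][34-48 FREE]
Op 7: b = realloc(b, 14) -> b = 34; heap: [0-5 ALLOC][6-6 ALLOC][7-16 ALLOC][17-22 FREE][23-33 ALLOC][34-47 ALLOC][48-48 FREE]
malloc(5): first-fit scan over [0-5 ALLOC][6-6 ALLOC][7-16 ALLOC][17-22 FREE][23-33 ALLOC][34-47 ALLOC][48-48 FREE] -> 17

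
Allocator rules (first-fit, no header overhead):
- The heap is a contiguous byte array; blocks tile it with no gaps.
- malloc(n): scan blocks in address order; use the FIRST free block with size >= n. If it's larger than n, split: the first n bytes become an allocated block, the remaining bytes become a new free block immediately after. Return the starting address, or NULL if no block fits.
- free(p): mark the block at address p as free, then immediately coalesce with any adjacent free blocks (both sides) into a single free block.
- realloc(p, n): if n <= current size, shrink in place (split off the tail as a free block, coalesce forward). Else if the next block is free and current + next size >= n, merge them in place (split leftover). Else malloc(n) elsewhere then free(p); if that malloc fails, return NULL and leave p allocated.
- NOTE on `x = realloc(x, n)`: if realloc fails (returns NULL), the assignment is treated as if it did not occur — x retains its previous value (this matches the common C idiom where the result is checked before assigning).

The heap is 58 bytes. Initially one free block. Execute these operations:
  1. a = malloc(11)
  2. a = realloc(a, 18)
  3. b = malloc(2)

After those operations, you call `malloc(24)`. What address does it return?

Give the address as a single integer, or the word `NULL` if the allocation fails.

Answer: 20

Derivation:
Op 1: a = malloc(11) -> a = 0; heap: [0-10 ALLOC][11-57 FREE]
Op 2: a = realloc(a, 18) -> a = 0; heap: [0-17 ALLOC][18-57 FREE]
Op 3: b = malloc(2) -> b = 18; heap: [0-17 ALLOC][18-19 ALLOC][20-57 FREE]
malloc(24): first-fit scan over [0-17 ALLOC][18-19 ALLOC][20-57 FREE] -> 20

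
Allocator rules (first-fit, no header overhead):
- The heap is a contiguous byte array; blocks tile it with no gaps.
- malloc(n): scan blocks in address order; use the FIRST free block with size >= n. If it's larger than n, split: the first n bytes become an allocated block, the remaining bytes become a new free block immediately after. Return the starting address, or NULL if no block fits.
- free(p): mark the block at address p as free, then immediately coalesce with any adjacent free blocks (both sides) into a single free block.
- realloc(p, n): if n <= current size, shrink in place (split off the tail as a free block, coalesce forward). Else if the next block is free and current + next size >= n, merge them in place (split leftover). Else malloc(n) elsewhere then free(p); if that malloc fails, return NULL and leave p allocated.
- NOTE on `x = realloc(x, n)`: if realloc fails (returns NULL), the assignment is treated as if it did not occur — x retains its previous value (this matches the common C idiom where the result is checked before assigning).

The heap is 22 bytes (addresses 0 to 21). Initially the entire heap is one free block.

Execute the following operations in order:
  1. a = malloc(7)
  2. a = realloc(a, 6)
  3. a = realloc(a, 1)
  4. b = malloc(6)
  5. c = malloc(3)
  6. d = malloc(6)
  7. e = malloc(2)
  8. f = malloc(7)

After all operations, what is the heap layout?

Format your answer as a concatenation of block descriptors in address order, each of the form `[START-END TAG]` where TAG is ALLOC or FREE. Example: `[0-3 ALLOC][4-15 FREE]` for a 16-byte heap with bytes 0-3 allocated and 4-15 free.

Op 1: a = malloc(7) -> a = 0; heap: [0-6 ALLOC][7-21 FREE]
Op 2: a = realloc(a, 6) -> a = 0; heap: [0-5 ALLOC][6-21 FREE]
Op 3: a = realloc(a, 1) -> a = 0; heap: [0-0 ALLOC][1-21 FREE]
Op 4: b = malloc(6) -> b = 1; heap: [0-0 ALLOC][1-6 ALLOC][7-21 FREE]
Op 5: c = malloc(3) -> c = 7; heap: [0-0 ALLOC][1-6 ALLOC][7-9 ALLOC][10-21 FREE]
Op 6: d = malloc(6) -> d = 10; heap: [0-0 ALLOC][1-6 ALLOC][7-9 ALLOC][10-15 ALLOC][16-21 FREE]
Op 7: e = malloc(2) -> e = 16; heap: [0-0 ALLOC][1-6 ALLOC][7-9 ALLOC][10-15 ALLOC][16-17 ALLOC][18-21 FREE]
Op 8: f = malloc(7) -> f = NULL; heap: [0-0 ALLOC][1-6 ALLOC][7-9 ALLOC][10-15 ALLOC][16-17 ALLOC][18-21 FREE]

Answer: [0-0 ALLOC][1-6 ALLOC][7-9 ALLOC][10-15 ALLOC][16-17 ALLOC][18-21 FREE]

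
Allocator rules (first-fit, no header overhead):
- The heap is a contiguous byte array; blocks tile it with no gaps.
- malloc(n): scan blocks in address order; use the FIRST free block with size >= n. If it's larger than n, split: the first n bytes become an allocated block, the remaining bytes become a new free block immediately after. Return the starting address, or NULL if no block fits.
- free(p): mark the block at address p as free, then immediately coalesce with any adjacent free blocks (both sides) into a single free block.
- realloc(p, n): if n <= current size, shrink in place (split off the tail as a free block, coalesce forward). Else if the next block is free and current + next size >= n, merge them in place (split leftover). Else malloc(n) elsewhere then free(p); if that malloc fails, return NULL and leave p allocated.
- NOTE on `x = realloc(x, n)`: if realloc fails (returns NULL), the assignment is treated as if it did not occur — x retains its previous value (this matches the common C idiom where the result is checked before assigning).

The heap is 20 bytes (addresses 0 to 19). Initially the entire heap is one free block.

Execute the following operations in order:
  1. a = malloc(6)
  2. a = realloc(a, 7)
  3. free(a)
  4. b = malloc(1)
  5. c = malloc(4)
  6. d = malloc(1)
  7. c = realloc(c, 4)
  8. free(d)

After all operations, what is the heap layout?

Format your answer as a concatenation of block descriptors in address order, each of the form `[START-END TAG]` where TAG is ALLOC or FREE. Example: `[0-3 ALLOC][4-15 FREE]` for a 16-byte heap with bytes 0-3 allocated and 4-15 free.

Answer: [0-0 ALLOC][1-4 ALLOC][5-19 FREE]

Derivation:
Op 1: a = malloc(6) -> a = 0; heap: [0-5 ALLOC][6-19 FREE]
Op 2: a = realloc(a, 7) -> a = 0; heap: [0-6 ALLOC][7-19 FREE]
Op 3: free(a) -> (freed a); heap: [0-19 FREE]
Op 4: b = malloc(1) -> b = 0; heap: [0-0 ALLOC][1-19 FREE]
Op 5: c = malloc(4) -> c = 1; heap: [0-0 ALLOC][1-4 ALLOC][5-19 FREE]
Op 6: d = malloc(1) -> d = 5; heap: [0-0 ALLOC][1-4 ALLOC][5-5 ALLOC][6-19 FREE]
Op 7: c = realloc(c, 4) -> c = 1; heap: [0-0 ALLOC][1-4 ALLOC][5-5 ALLOC][6-19 FREE]
Op 8: free(d) -> (freed d); heap: [0-0 ALLOC][1-4 ALLOC][5-19 FREE]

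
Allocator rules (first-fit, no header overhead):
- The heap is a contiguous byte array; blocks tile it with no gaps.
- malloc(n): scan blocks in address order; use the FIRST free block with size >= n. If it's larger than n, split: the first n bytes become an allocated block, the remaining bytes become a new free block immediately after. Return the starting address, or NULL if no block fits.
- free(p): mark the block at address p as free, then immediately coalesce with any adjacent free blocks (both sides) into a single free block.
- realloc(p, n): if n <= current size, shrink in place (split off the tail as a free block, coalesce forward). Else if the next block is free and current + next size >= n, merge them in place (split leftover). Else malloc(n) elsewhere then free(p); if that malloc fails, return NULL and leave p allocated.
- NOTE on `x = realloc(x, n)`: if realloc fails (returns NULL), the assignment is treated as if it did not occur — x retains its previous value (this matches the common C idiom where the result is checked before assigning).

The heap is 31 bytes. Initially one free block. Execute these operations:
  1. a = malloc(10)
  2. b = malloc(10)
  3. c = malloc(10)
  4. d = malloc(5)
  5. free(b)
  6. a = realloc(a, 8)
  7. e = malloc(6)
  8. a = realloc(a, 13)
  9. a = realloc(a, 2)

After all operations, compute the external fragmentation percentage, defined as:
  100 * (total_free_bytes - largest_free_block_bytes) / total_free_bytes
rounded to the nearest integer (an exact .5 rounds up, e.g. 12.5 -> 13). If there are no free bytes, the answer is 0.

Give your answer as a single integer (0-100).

Op 1: a = malloc(10) -> a = 0; heap: [0-9 ALLOC][10-30 FREE]
Op 2: b = malloc(10) -> b = 10; heap: [0-9 ALLOC][10-19 ALLOC][20-30 FREE]
Op 3: c = malloc(10) -> c = 20; heap: [0-9 ALLOC][10-19 ALLOC][20-29 ALLOC][30-30 FREE]
Op 4: d = malloc(5) -> d = NULL; heap: [0-9 ALLOC][10-19 ALLOC][20-29 ALLOC][30-30 FREE]
Op 5: free(b) -> (freed b); heap: [0-9 ALLOC][10-19 FREE][20-29 ALLOC][30-30 FREE]
Op 6: a = realloc(a, 8) -> a = 0; heap: [0-7 ALLOC][8-19 FREE][20-29 ALLOC][30-30 FREE]
Op 7: e = malloc(6) -> e = 8; heap: [0-7 ALLOC][8-13 ALLOC][14-19 FREE][20-29 ALLOC][30-30 FREE]
Op 8: a = realloc(a, 13) -> NULL (a unchanged); heap: [0-7 ALLOC][8-13 ALLOC][14-19 FREE][20-29 ALLOC][30-30 FREE]
Op 9: a = realloc(a, 2) -> a = 0; heap: [0-1 ALLOC][2-7 FREE][8-13 ALLOC][14-19 FREE][20-29 ALLOC][30-30 FREE]
Free blocks: [6 6 1] total_free=13 largest=6 -> 100*(13-6)/13 = 700/13 ≈ 53.846 -> rounds to 54

Answer: 54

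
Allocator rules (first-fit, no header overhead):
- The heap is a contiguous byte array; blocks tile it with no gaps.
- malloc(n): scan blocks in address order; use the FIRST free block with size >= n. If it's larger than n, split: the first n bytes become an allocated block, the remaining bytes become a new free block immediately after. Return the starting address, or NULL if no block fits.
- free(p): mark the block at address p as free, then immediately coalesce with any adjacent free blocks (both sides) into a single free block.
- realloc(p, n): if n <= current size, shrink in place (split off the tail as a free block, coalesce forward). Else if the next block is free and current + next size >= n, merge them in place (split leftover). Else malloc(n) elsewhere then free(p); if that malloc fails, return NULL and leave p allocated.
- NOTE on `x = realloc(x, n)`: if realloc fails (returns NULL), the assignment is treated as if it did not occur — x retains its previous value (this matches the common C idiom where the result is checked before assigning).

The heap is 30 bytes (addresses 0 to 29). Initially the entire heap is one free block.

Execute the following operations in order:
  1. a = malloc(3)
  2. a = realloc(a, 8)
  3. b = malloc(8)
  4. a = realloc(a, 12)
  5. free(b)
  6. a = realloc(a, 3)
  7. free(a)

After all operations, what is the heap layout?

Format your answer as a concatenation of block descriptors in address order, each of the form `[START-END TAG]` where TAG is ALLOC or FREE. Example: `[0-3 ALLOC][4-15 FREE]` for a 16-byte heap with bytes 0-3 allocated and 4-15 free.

Answer: [0-29 FREE]

Derivation:
Op 1: a = malloc(3) -> a = 0; heap: [0-2 ALLOC][3-29 FREE]
Op 2: a = realloc(a, 8) -> a = 0; heap: [0-7 ALLOC][8-29 FREE]
Op 3: b = malloc(8) -> b = 8; heap: [0-7 ALLOC][8-15 ALLOC][16-29 FREE]
Op 4: a = realloc(a, 12) -> a = 16; heap: [0-7 FREE][8-15 ALLOC][16-27 ALLOC][28-29 FREE]
Op 5: free(b) -> (freed b); heap: [0-15 FREE][16-27 ALLOC][28-29 FREE]
Op 6: a = realloc(a, 3) -> a = 16; heap: [0-15 FREE][16-18 ALLOC][19-29 FREE]
Op 7: free(a) -> (freed a); heap: [0-29 FREE]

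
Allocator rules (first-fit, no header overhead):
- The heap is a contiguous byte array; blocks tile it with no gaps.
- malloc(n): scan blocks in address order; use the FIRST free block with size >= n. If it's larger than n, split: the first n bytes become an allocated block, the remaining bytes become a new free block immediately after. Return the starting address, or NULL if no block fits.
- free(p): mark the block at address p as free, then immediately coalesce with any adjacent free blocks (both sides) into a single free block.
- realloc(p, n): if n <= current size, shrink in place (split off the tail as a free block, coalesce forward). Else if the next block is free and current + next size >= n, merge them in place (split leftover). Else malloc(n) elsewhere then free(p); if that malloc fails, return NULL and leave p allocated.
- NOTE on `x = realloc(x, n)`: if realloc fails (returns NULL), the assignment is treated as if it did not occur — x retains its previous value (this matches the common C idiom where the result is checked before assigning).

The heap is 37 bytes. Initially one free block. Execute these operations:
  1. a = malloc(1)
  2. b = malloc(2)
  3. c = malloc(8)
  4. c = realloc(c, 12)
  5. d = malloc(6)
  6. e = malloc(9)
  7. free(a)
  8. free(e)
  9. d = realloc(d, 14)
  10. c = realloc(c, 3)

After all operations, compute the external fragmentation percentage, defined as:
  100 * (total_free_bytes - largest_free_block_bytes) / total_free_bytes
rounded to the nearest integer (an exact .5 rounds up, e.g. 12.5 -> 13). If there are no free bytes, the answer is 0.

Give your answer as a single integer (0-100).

Answer: 50

Derivation:
Op 1: a = malloc(1) -> a = 0; heap: [0-0 ALLOC][1-36 FREE]
Op 2: b = malloc(2) -> b = 1; heap: [0-0 ALLOC][1-2 ALLOC][3-36 FREE]
Op 3: c = malloc(8) -> c = 3; heap: [0-0 ALLOC][1-2 ALLOC][3-10 ALLOC][11-36 FREE]
Op 4: c = realloc(c, 12) -> c = 3; heap: [0-0 ALLOC][1-2 ALLOC][3-14 ALLOC][15-36 FREE]
Op 5: d = malloc(6) -> d = 15; heap: [0-0 ALLOC][1-2 ALLOC][3-14 ALLOC][15-20 ALLOC][21-36 FREE]
Op 6: e = malloc(9) -> e = 21; heap: [0-0 ALLOC][1-2 ALLOC][3-14 ALLOC][15-20 ALLOC][21-29 ALLOC][30-36 FREE]
Op 7: free(a) -> (freed a); heap: [0-0 FREE][1-2 ALLOC][3-14 ALLOC][15-20 ALLOC][21-29 ALLOC][30-36 FREE]
Op 8: free(e) -> (freed e); heap: [0-0 FREE][1-2 ALLOC][3-14 ALLOC][15-20 ALLOC][21-36 FREE]
Op 9: d = realloc(d, 14) -> d = 15; heap: [0-0 FREE][1-2 ALLOC][3-14 ALLOC][15-28 ALLOC][29-36 FREE]
Op 10: c = realloc(c, 3) -> c = 3; heap: [0-0 FREE][1-2 ALLOC][3-5 ALLOC][6-14 FREE][15-28 ALLOC][29-36 FREE]
Free blocks: [1 9 8] total_free=18 largest=9 -> 100*(18-9)/18 = 900/18 = 50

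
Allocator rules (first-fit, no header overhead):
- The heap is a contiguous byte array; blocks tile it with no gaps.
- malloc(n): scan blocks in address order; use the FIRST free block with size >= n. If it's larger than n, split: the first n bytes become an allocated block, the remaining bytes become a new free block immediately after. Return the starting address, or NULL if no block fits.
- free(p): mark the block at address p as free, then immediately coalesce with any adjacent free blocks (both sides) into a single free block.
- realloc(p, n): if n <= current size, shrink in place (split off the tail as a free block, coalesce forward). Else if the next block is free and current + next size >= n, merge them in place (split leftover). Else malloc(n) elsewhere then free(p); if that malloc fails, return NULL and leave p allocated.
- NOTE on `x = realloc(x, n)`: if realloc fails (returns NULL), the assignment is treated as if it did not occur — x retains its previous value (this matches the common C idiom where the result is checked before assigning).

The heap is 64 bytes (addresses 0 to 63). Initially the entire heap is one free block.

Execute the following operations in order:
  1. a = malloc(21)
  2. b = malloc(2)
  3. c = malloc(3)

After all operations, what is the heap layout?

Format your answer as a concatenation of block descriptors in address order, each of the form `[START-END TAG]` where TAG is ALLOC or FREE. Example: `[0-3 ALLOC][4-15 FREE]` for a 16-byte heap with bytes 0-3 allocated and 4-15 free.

Answer: [0-20 ALLOC][21-22 ALLOC][23-25 ALLOC][26-63 FREE]

Derivation:
Op 1: a = malloc(21) -> a = 0; heap: [0-20 ALLOC][21-63 FREE]
Op 2: b = malloc(2) -> b = 21; heap: [0-20 ALLOC][21-22 ALLOC][23-63 FREE]
Op 3: c = malloc(3) -> c = 23; heap: [0-20 ALLOC][21-22 ALLOC][23-25 ALLOC][26-63 FREE]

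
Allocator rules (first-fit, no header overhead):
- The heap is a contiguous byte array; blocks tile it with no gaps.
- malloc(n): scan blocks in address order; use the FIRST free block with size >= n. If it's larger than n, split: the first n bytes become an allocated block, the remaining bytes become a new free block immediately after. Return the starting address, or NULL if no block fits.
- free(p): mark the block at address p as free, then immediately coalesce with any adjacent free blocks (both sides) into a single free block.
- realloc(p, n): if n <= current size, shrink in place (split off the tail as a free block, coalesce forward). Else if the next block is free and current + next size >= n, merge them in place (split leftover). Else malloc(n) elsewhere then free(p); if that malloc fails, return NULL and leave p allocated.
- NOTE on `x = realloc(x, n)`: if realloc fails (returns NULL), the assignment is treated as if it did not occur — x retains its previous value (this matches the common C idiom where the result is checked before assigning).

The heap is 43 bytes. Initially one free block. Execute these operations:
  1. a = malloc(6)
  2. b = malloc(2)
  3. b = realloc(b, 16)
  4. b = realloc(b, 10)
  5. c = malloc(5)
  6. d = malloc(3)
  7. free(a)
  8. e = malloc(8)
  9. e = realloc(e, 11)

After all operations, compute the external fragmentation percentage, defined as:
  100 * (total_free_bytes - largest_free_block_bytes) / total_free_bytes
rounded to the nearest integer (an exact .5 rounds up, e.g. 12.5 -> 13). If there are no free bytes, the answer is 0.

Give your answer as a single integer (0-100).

Op 1: a = malloc(6) -> a = 0; heap: [0-5 ALLOC][6-42 FREE]
Op 2: b = malloc(2) -> b = 6; heap: [0-5 ALLOC][6-7 ALLOC][8-42 FREE]
Op 3: b = realloc(b, 16) -> b = 6; heap: [0-5 ALLOC][6-21 ALLOC][22-42 FREE]
Op 4: b = realloc(b, 10) -> b = 6; heap: [0-5 ALLOC][6-15 ALLOC][16-42 FREE]
Op 5: c = malloc(5) -> c = 16; heap: [0-5 ALLOC][6-15 ALLOC][16-20 ALLOC][21-42 FREE]
Op 6: d = malloc(3) -> d = 21; heap: [0-5 ALLOC][6-15 ALLOC][16-20 ALLOC][21-23 ALLOC][24-42 FREE]
Op 7: free(a) -> (freed a); heap: [0-5 FREE][6-15 ALLOC][16-20 ALLOC][21-23 ALLOC][24-42 FREE]
Op 8: e = malloc(8) -> e = 24; heap: [0-5 FREE][6-15 ALLOC][16-20 ALLOC][21-23 ALLOC][24-31 ALLOC][32-42 FREE]
Op 9: e = realloc(e, 11) -> e = 24; heap: [0-5 FREE][6-15 ALLOC][16-20 ALLOC][21-23 ALLOC][24-34 ALLOC][35-42 FREE]
Free blocks: [6 8] total_free=14 largest=8 -> 100*(14-8)/14 = 600/14 ≈ 42.857 -> rounds to 43

Answer: 43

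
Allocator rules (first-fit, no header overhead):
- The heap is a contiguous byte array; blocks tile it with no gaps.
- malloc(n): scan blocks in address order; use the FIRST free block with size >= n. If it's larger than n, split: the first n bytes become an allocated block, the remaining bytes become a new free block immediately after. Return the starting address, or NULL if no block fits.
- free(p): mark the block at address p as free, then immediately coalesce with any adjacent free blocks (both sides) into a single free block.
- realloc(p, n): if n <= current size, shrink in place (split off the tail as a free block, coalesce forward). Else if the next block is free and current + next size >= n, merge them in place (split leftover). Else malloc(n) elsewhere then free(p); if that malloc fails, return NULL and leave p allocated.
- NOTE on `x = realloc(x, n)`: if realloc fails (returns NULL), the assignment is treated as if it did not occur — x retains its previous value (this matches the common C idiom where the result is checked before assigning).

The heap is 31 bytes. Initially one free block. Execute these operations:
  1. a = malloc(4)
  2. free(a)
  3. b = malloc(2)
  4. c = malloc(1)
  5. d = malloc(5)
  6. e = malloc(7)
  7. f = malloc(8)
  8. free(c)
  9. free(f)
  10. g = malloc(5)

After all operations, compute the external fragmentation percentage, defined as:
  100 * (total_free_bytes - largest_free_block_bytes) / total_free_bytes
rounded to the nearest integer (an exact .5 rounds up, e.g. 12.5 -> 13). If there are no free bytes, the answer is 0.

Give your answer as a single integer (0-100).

Answer: 8

Derivation:
Op 1: a = malloc(4) -> a = 0; heap: [0-3 ALLOC][4-30 FREE]
Op 2: free(a) -> (freed a); heap: [0-30 FREE]
Op 3: b = malloc(2) -> b = 0; heap: [0-1 ALLOC][2-30 FREE]
Op 4: c = malloc(1) -> c = 2; heap: [0-1 ALLOC][2-2 ALLOC][3-30 FREE]
Op 5: d = malloc(5) -> d = 3; heap: [0-1 ALLOC][2-2 ALLOC][3-7 ALLOC][8-30 FREE]
Op 6: e = malloc(7) -> e = 8; heap: [0-1 ALLOC][2-2 ALLOC][3-7 ALLOC][8-14 ALLOC][15-30 FREE]
Op 7: f = malloc(8) -> f = 15; heap: [0-1 ALLOC][2-2 ALLOC][3-7 ALLOC][8-14 ALLOC][15-22 ALLOC][23-30 FREE]
Op 8: free(c) -> (freed c); heap: [0-1 ALLOC][2-2 FREE][3-7 ALLOC][8-14 ALLOC][15-22 ALLOC][23-30 FREE]
Op 9: free(f) -> (freed f); heap: [0-1 ALLOC][2-2 FREE][3-7 ALLOC][8-14 ALLOC][15-30 FREE]
Op 10: g = malloc(5) -> g = 15; heap: [0-1 ALLOC][2-2 FREE][3-7 ALLOC][8-14 ALLOC][15-19 ALLOC][20-30 FREE]
Free blocks: [1 11] total_free=12 largest=11 -> 100*(12-11)/12 = 100/12 ≈ 8.333 -> rounds to 8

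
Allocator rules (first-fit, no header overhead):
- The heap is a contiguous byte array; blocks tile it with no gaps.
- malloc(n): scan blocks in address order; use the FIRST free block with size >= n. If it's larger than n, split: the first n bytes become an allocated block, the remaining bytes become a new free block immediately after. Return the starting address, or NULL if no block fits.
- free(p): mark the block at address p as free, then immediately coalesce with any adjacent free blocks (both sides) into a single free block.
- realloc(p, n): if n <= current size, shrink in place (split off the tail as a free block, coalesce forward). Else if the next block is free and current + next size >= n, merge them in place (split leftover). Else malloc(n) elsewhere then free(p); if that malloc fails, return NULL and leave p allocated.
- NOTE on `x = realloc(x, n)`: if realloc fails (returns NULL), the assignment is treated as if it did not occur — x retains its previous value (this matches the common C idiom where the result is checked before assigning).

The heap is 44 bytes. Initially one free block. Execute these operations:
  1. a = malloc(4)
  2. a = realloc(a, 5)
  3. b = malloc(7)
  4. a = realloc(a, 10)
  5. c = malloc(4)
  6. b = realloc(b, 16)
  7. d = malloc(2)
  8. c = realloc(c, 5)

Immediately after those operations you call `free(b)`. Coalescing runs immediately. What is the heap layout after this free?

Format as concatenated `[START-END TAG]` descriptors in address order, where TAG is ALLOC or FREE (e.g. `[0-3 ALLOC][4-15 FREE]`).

Answer: [0-3 FREE][4-5 ALLOC][6-10 ALLOC][11-11 FREE][12-21 ALLOC][22-43 FREE]

Derivation:
Op 1: a = malloc(4) -> a = 0; heap: [0-3 ALLOC][4-43 FREE]
Op 2: a = realloc(a, 5) -> a = 0; heap: [0-4 ALLOC][5-43 FREE]
Op 3: b = malloc(7) -> b = 5; heap: [0-4 ALLOC][5-11 ALLOC][12-43 FREE]
Op 4: a = realloc(a, 10) -> a = 12; heap: [0-4 FREE][5-11 ALLOC][12-21 ALLOC][22-43 FREE]
Op 5: c = malloc(4) -> c = 0; heap: [0-3 ALLOC][4-4 FREE][5-11 ALLOC][12-21 ALLOC][22-43 FREE]
Op 6: b = realloc(b, 16) -> b = 22; heap: [0-3 ALLOC][4-11 FREE][12-21 ALLOC][22-37 ALLOC][38-43 FREE]
Op 7: d = malloc(2) -> d = 4; heap: [0-3 ALLOC][4-5 ALLOC][6-11 FREE][12-21 ALLOC][22-37 ALLOC][38-43 FREE]
Op 8: c = realloc(c, 5) -> c = 6; heap: [0-3 FREE][4-5 ALLOC][6-10 ALLOC][11-11 FREE][12-21 ALLOC][22-37 ALLOC][38-43 FREE]
free(b): b = 22 -> block [22-37 ALLOC]; mark free, coalesce with adjacent free neighbors -> [0-3 FREE][4-5 ALLOC][6-10 ALLOC][11-11 FREE][12-21 ALLOC][22-43 FREE]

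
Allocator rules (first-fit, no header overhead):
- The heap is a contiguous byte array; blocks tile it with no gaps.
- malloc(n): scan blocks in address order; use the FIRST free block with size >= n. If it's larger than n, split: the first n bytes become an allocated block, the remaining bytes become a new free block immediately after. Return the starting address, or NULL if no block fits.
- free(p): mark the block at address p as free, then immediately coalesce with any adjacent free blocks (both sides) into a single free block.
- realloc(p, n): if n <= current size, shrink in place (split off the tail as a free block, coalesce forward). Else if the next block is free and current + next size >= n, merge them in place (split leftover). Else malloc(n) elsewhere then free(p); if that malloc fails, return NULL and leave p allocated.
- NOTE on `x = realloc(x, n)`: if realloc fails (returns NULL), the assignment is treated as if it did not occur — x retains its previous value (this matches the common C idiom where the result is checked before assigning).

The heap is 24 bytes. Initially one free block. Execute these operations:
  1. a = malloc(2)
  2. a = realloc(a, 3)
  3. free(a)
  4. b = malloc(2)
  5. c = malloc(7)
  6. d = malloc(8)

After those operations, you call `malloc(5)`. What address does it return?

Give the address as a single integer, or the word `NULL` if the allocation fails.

Answer: 17

Derivation:
Op 1: a = malloc(2) -> a = 0; heap: [0-1 ALLOC][2-23 FREE]
Op 2: a = realloc(a, 3) -> a = 0; heap: [0-2 ALLOC][3-23 FREE]
Op 3: free(a) -> (freed a); heap: [0-23 FREE]
Op 4: b = malloc(2) -> b = 0; heap: [0-1 ALLOC][2-23 FREE]
Op 5: c = malloc(7) -> c = 2; heap: [0-1 ALLOC][2-8 ALLOC][9-23 FREE]
Op 6: d = malloc(8) -> d = 9; heap: [0-1 ALLOC][2-8 ALLOC][9-16 ALLOC][17-23 FREE]
malloc(5): first-fit scan over [0-1 ALLOC][2-8 ALLOC][9-16 ALLOC][17-23 FREE] -> 17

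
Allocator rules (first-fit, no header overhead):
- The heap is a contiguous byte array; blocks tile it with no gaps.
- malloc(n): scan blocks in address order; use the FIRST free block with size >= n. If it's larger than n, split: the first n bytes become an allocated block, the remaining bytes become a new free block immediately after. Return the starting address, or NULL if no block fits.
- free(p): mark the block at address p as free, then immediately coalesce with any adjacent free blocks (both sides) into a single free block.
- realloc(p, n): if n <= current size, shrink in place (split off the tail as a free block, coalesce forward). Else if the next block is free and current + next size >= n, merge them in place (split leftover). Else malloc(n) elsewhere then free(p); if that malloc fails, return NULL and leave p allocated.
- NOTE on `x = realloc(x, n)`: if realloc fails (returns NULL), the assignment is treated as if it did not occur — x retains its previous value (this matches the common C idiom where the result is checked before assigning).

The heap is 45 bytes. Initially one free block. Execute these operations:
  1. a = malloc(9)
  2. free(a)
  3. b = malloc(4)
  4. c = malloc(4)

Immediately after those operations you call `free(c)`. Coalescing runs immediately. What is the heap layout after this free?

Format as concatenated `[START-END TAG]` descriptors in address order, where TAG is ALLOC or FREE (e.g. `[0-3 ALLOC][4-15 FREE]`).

Op 1: a = malloc(9) -> a = 0; heap: [0-8 ALLOC][9-44 FREE]
Op 2: free(a) -> (freed a); heap: [0-44 FREE]
Op 3: b = malloc(4) -> b = 0; heap: [0-3 ALLOC][4-44 FREE]
Op 4: c = malloc(4) -> c = 4; heap: [0-3 ALLOC][4-7 ALLOC][8-44 FREE]
free(c): c = 4 -> block [4-7 ALLOC]; mark free, coalesce with adjacent free neighbors -> [0-3 ALLOC][4-44 FREE]

Answer: [0-3 ALLOC][4-44 FREE]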